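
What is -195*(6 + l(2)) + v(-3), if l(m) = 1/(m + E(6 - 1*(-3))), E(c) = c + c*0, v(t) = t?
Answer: -13098/11 ≈ -1190.7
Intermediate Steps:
E(c) = c (E(c) = c + 0 = c)
l(m) = 1/(9 + m) (l(m) = 1/(m + (6 - 1*(-3))) = 1/(m + (6 + 3)) = 1/(m + 9) = 1/(9 + m))
-195*(6 + l(2)) + v(-3) = -195*(6 + 1/(9 + 2)) - 3 = -195*(6 + 1/11) - 3 = -195*67/11 - 3 = -39*335/11 - 3 = -13065/11 - 3 = -13098/11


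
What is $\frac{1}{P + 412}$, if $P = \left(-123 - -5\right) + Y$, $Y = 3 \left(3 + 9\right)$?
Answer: $\frac{1}{330} \approx 0.0030303$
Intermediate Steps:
$Y = 36$ ($Y = 3 \cdot 12 = 36$)
$P = -82$ ($P = \left(-123 - -5\right) + 36 = \left(-123 + 5\right) + 36 = -118 + 36 = -82$)
$\frac{1}{P + 412} = \frac{1}{-82 + 412} = \frac{1}{330}$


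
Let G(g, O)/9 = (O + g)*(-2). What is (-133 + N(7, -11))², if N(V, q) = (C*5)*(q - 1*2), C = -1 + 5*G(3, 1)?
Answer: 544382224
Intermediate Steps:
G(g, O) = -18*O - 18*g (G(g, O) = 9*((O + g)*(-2)) = 9*(-2*O - 2*g) = -18*O - 18*g)
C = -361 (C = -1 + 5*(-18*1 - 18*3) = -1 + 5*(-18 - 54) = -1 + 5*(-72) = -1 - 360 = -361)
N(V, q) = 3610 - 1805*q (N(V, q) = (-361*5)*(q - 1*2) = -1805*(q - 2) = -1805*(-2 + q) = 3610 - 1805*q)
(-133 + N(7, -11))² = (-133 + (3610 - 1805*(-11)))² = (-133 + (3610 + 19855))² = (-133 + 23465)² = 23332² = 544382224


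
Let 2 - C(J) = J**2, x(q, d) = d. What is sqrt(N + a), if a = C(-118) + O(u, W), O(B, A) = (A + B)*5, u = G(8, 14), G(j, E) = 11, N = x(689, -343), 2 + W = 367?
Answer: I*sqrt(12385) ≈ 111.29*I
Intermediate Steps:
W = 365 (W = -2 + 367 = 365)
N = -343
u = 11
C(J) = 2 - J**2
O(B, A) = 5*A + 5*B
a = -12042 (a = (2 - 1*(-118)**2) + (5*365 + 5*11) = (2 - 1*13924) + (1825 + 55) = (2 - 13924) + 1880 = -13922 + 1880 = -12042)
sqrt(N + a) = sqrt(-343 - 12042) = sqrt(-12385) = I*sqrt(12385)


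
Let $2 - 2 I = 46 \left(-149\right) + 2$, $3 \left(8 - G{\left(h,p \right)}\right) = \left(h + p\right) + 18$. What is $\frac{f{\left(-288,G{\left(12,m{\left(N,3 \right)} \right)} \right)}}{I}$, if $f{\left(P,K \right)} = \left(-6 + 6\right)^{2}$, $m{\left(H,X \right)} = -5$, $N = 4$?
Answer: $0$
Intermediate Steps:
$G{\left(h,p \right)} = 2 - \frac{h}{3} - \frac{p}{3}$ ($G{\left(h,p \right)} = 8 - \frac{\left(h + p\right) + 18}{3} = 8 - \frac{18 + h + p}{3} = 8 - \left(6 + \frac{h}{3} + \frac{p}{3}\right) = 2 - \frac{h}{3} - \frac{p}{3}$)
$f{\left(P,K \right)} = 0$ ($f{\left(P,K \right)} = 0^{2} = 0$)
$I = 3427$ ($I = 1 - \frac{46 \left(-149\right) + 2}{2} = 1 - \frac{-6854 + 2}{2} = 1 - -3426 = 1 + 3426 = 3427$)
$\frac{f{\left(-288,G{\left(12,m{\left(N,3 \right)} \right)} \right)}}{I} = \frac{0}{3427} = 0 \cdot \frac{1}{3427} = 0$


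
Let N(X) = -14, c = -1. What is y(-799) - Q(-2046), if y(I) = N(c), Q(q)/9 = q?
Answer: 18400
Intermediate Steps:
Q(q) = 9*q
y(I) = -14
y(-799) - Q(-2046) = -14 - 9*(-2046) = -14 - 1*(-18414) = -14 + 18414 = 18400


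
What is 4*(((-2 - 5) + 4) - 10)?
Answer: -52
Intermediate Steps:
4*(((-2 - 5) + 4) - 10) = 4*((-7 + 4) - 10) = 4*(-3 - 10) = 4*(-13) = -52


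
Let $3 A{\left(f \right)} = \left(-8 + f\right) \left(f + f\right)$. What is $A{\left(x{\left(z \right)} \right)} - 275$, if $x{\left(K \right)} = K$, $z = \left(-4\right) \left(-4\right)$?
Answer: $- \frac{569}{3} \approx -189.67$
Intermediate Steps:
$z = 16$
$A{\left(f \right)} = \frac{2 f \left(-8 + f\right)}{3}$ ($A{\left(f \right)} = \frac{\left(-8 + f\right) \left(f + f\right)}{3} = \frac{\left(-8 + f\right) 2 f}{3} = \frac{2 f \left(-8 + f\right)}{3}$)
$A{\left(x{\left(z \right)} \right)} - 275 = \frac{2}{3} \cdot 16 \left(-8 + 16\right) - 275 = \frac{2}{3} \cdot 16 \cdot 8 - 275 = \frac{256}{3} - 275 = - \frac{569}{3}$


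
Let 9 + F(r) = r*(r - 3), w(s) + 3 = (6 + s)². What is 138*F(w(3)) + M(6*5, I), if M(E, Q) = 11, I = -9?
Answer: 806069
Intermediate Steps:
w(s) = -3 + (6 + s)²
F(r) = -9 + r*(-3 + r) (F(r) = -9 + r*(r - 3) = -9 + r*(-3 + r))
138*F(w(3)) + M(6*5, I) = 138*(-9 + (-3 + (6 + 3)²)² - 3*(-3 + (6 + 3)²)) + 11 = 138*(-9 + (-3 + 9²)² - 3*(-3 + 9²)) + 11 = 138*(-9 + (-3 + 81)² - 3*(-3 + 81)) + 11 = 138*(-9 + 78² - 3*78) + 11 = 138*(-9 + 6084 - 234) + 11 = 138*5841 + 11 = 806058 + 11 = 806069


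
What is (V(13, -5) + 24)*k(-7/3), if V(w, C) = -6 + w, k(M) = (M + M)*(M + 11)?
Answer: -11284/9 ≈ -1253.8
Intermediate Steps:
k(M) = 2*M*(11 + M) (k(M) = (2*M)*(11 + M) = 2*M*(11 + M))
(V(13, -5) + 24)*k(-7/3) = ((-6 + 13) + 24)*(2*(-7/3)*(11 - 7/3)) = (7 + 24)*(2*(-7*1/3)*(11 - 7*1/3)) = 31*(2*(-7/3)*(11 - 7/3)) = 31*(2*(-7/3)*(26/3)) = 31*(-364/9) = -11284/9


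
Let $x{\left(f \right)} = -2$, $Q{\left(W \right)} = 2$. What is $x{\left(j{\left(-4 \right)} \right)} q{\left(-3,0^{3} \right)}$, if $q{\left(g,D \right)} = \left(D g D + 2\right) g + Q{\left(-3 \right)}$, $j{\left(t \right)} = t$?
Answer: $8$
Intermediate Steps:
$q{\left(g,D \right)} = 2 + g \left(2 + g D^{2}\right)$ ($q{\left(g,D \right)} = \left(D g D + 2\right) g + 2 = \left(g D^{2} + 2\right) g + 2 = \left(2 + g D^{2}\right) g + 2 = g \left(2 + g D^{2}\right) + 2 = 2 + g \left(2 + g D^{2}\right)$)
$x{\left(j{\left(-4 \right)} \right)} q{\left(-3,0^{3} \right)} = - 2 \left(2 + 2 \left(-3\right) + \left(0^{3}\right)^{2} \left(-3\right)^{2}\right) = - 2 \left(2 - 6 + 0^{2} \cdot 9\right) = - 2 \left(2 - 6 + 0 \cdot 9\right) = - 2 \left(2 - 6 + 0\right) = \left(-2\right) \left(-4\right) = 8$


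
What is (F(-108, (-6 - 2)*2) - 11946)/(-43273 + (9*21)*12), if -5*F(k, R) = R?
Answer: 59714/205025 ≈ 0.29125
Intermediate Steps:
F(k, R) = -R/5
(F(-108, (-6 - 2)*2) - 11946)/(-43273 + (9*21)*12) = (-(-6 - 2)*2/5 - 11946)/(-43273 + (9*21)*12) = (-(-8)*2/5 - 11946)/(-43273 + 189*12) = (-⅕*(-16) - 11946)/(-43273 + 2268) = (16/5 - 11946)/(-41005) = -59714/5*(-1/41005) = 59714/205025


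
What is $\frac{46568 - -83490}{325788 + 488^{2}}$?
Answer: $\frac{65029}{281966} \approx 0.23063$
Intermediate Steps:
$\frac{46568 - -83490}{325788 + 488^{2}} = \frac{46568 + 83490}{325788 + 238144} = \frac{130058}{563932} = 130058 \cdot \frac{1}{563932} = \frac{65029}{281966}$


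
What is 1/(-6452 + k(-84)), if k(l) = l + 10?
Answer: -1/6526 ≈ -0.00015323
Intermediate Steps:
k(l) = 10 + l
1/(-6452 + k(-84)) = 1/(-6452 + (10 - 84)) = 1/(-6452 - 74) = 1/(-6526) = -1/6526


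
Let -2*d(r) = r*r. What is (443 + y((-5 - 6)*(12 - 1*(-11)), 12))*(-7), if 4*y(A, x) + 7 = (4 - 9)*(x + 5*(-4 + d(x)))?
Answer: -25235/4 ≈ -6308.8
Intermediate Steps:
d(r) = -r²/2 (d(r) = -r*r/2 = -r²/2)
y(A, x) = 93/4 - 5*x/4 + 25*x²/8 (y(A, x) = -7/4 + ((4 - 9)*(x + 5*(-4 - x²/2)))/4 = -7/4 + (-5*(x + (-20 - 5*x²/2)))/4 = -7/4 + (-5*(-20 + x - 5*x²/2))/4 = -7/4 + (100 - 5*x + 25*x²/2)/4 = -7/4 + (25 - 5*x/4 + 25*x²/8) = 93/4 - 5*x/4 + 25*x²/8)
(443 + y((-5 - 6)*(12 - 1*(-11)), 12))*(-7) = (443 + (93/4 - 5/4*12 + (25/8)*12²))*(-7) = (443 + (93/4 - 15 + (25/8)*144))*(-7) = (443 + (93/4 - 15 + 450))*(-7) = (443 + 1833/4)*(-7) = (3605/4)*(-7) = -25235/4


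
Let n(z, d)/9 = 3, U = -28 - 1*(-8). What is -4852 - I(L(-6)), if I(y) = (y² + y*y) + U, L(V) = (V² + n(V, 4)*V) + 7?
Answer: -33154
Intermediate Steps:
U = -20 (U = -28 + 8 = -20)
n(z, d) = 27 (n(z, d) = 9*3 = 27)
L(V) = 7 + V² + 27*V (L(V) = (V² + 27*V) + 7 = 7 + V² + 27*V)
I(y) = -20 + 2*y² (I(y) = (y² + y*y) - 20 = (y² + y²) - 20 = 2*y² - 20 = -20 + 2*y²)
-4852 - I(L(-6)) = -4852 - (-20 + 2*(7 + (-6)² + 27*(-6))²) = -4852 - (-20 + 2*(7 + 36 - 162)²) = -4852 - (-20 + 2*(-119)²) = -4852 - (-20 + 2*14161) = -4852 - (-20 + 28322) = -4852 - 1*28302 = -4852 - 28302 = -33154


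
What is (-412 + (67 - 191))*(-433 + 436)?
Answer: -1608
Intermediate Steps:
(-412 + (67 - 191))*(-433 + 436) = (-412 - 124)*3 = -536*3 = -1608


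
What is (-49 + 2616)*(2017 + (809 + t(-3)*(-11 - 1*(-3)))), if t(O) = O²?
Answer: 7069518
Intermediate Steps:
(-49 + 2616)*(2017 + (809 + t(-3)*(-11 - 1*(-3)))) = (-49 + 2616)*(2017 + (809 + (-3)²*(-11 - 1*(-3)))) = 2567*(2017 + (809 + 9*(-11 + 3))) = 2567*(2017 + (809 + 9*(-8))) = 2567*(2017 + (809 - 72)) = 2567*(2017 + 737) = 2567*2754 = 7069518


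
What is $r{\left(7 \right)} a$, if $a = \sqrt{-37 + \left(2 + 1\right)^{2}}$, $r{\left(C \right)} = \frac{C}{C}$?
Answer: $2 i \sqrt{7} \approx 5.2915 i$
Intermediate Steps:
$r{\left(C \right)} = 1$
$a = 2 i \sqrt{7}$ ($a = \sqrt{-37 + 3^{2}} = \sqrt{-37 + 9} = \sqrt{-28} = 2 i \sqrt{7} \approx 5.2915 i$)
$r{\left(7 \right)} a = 1 \cdot 2 i \sqrt{7} = 2 i \sqrt{7}$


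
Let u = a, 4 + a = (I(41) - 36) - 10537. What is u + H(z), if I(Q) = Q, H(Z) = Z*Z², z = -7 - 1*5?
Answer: -12264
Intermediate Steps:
z = -12 (z = -7 - 5 = -12)
H(Z) = Z³
a = -10536 (a = -4 + ((41 - 36) - 10537) = -4 + (5 - 10537) = -4 - 10532 = -10536)
u = -10536
u + H(z) = -10536 + (-12)³ = -10536 - 1728 = -12264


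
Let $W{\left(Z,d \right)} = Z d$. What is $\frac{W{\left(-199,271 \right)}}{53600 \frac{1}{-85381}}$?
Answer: $\frac{4604511949}{53600} \approx 85905.0$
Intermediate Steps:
$\frac{W{\left(-199,271 \right)}}{53600 \frac{1}{-85381}} = \frac{\left(-199\right) 271}{53600 \frac{1}{-85381}} = - \frac{53929}{53600 \left(- \frac{1}{85381}\right)} = - \frac{53929}{- \frac{53600}{85381}} = \left(-53929\right) \left(- \frac{85381}{53600}\right) = \frac{4604511949}{53600}$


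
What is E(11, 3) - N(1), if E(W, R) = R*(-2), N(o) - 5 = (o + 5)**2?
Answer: -47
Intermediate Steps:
N(o) = 5 + (5 + o)**2 (N(o) = 5 + (o + 5)**2 = 5 + (5 + o)**2)
E(W, R) = -2*R
E(11, 3) - N(1) = -2*3 - (5 + (5 + 1)**2) = -6 - (5 + 6**2) = -6 - (5 + 36) = -6 - 1*41 = -6 - 41 = -47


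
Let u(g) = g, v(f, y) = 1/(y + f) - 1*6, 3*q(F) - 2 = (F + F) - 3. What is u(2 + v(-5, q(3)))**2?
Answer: 1849/100 ≈ 18.490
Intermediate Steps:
q(F) = -1/3 + 2*F/3 (q(F) = 2/3 + ((F + F) - 3)/3 = 2/3 + (2*F - 3)/3 = 2/3 + (-3 + 2*F)/3 = 2/3 + (-1 + 2*F/3) = -1/3 + 2*F/3)
v(f, y) = -6 + 1/(f + y) (v(f, y) = 1/(f + y) - 6 = -6 + 1/(f + y))
u(2 + v(-5, q(3)))**2 = (2 + (1 - 6*(-5) - 6*(-1/3 + (2/3)*3))/(-5 + (-1/3 + (2/3)*3)))**2 = (2 + (1 + 30 - 6*(-1/3 + 2))/(-5 + (-1/3 + 2)))**2 = (2 + (1 + 30 - 6*5/3)/(-5 + 5/3))**2 = (2 + (1 + 30 - 10)/(-10/3))**2 = (2 - 3/10*21)**2 = (2 - 63/10)**2 = (-43/10)**2 = 1849/100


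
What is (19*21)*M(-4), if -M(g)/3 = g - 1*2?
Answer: 7182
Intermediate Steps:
M(g) = 6 - 3*g (M(g) = -3*(g - 1*2) = -3*(g - 2) = -3*(-2 + g) = 6 - 3*g)
(19*21)*M(-4) = (19*21)*(6 - 3*(-4)) = 399*(6 + 12) = 399*18 = 7182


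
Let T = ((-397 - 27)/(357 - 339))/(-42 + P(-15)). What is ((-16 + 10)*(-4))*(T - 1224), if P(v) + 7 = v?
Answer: -176203/6 ≈ -29367.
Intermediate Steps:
P(v) = -7 + v
T = 53/144 (T = ((-397 - 27)/(357 - 339))/(-42 + (-7 - 15)) = (-424/18)/(-42 - 22) = -424*1/18/(-64) = -212/9*(-1/64) = 53/144 ≈ 0.36806)
((-16 + 10)*(-4))*(T - 1224) = ((-16 + 10)*(-4))*(53/144 - 1224) = -6*(-4)*(-176203/144) = 24*(-176203/144) = -176203/6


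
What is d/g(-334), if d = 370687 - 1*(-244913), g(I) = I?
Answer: -307800/167 ≈ -1843.1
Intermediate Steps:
d = 615600 (d = 370687 + 244913 = 615600)
d/g(-334) = 615600/(-334) = 615600*(-1/334) = -307800/167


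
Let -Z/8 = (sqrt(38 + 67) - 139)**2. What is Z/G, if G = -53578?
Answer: 77704/26789 - 1112*sqrt(105)/26789 ≈ 2.4752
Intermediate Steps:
Z = -8*(-139 + sqrt(105))**2 (Z = -8*(sqrt(38 + 67) - 139)**2 = -8*(sqrt(105) - 139)**2 = -8*(-139 + sqrt(105))**2 ≈ -1.3262e+5)
Z/G = (-155408 + 2224*sqrt(105))/(-53578) = (-155408 + 2224*sqrt(105))*(-1/53578) = 77704/26789 - 1112*sqrt(105)/26789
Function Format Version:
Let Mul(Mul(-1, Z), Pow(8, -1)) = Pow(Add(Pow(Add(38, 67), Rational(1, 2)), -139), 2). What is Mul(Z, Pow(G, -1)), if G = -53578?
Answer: Add(Rational(77704, 26789), Mul(Rational(-1112, 26789), Pow(105, Rational(1, 2)))) ≈ 2.4752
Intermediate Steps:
Z = Mul(-8, Pow(Add(-139, Pow(105, Rational(1, 2))), 2)) (Z = Mul(-8, Pow(Add(Pow(Add(38, 67), Rational(1, 2)), -139), 2)) = Mul(-8, Pow(Add(Pow(105, Rational(1, 2)), -139), 2)) = Mul(-8, Pow(Add(-139, Pow(105, Rational(1, 2))), 2)) ≈ -1.3262e+5)
Mul(Z, Pow(G, -1)) = Mul(Add(-155408, Mul(2224, Pow(105, Rational(1, 2)))), Pow(-53578, -1)) = Mul(Add(-155408, Mul(2224, Pow(105, Rational(1, 2)))), Rational(-1, 53578)) = Add(Rational(77704, 26789), Mul(Rational(-1112, 26789), Pow(105, Rational(1, 2))))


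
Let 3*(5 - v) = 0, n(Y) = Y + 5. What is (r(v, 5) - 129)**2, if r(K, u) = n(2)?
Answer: 14884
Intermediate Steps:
n(Y) = 5 + Y
v = 5 (v = 5 - 1/3*0 = 5 + 0 = 5)
r(K, u) = 7 (r(K, u) = 5 + 2 = 7)
(r(v, 5) - 129)**2 = (7 - 129)**2 = (-122)**2 = 14884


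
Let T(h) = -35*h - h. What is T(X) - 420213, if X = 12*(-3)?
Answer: -418917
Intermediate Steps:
X = -36
T(h) = -36*h
T(X) - 420213 = -36*(-36) - 420213 = 1296 - 420213 = -418917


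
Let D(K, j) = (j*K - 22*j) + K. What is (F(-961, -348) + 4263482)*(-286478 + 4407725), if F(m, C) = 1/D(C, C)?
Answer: 752103194258893165/42804 ≈ 1.7571e+13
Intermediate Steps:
D(K, j) = K - 22*j + K*j (D(K, j) = (K*j - 22*j) + K = (-22*j + K*j) + K = K - 22*j + K*j)
F(m, C) = 1/(C**2 - 21*C) (F(m, C) = 1/(C - 22*C + C*C) = 1/(C - 22*C + C**2) = 1/(C**2 - 21*C))
(F(-961, -348) + 4263482)*(-286478 + 4407725) = (1/((-348)*(-21 - 348)) + 4263482)*(-286478 + 4407725) = (-1/348/(-369) + 4263482)*4121247 = (-1/348*(-1/369) + 4263482)*4121247 = (1/128412 + 4263482)*4121247 = (547482250585/128412)*4121247 = 752103194258893165/42804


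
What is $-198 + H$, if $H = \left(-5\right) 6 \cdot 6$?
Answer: $-378$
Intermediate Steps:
$H = -180$ ($H = \left(-30\right) 6 = -180$)
$-198 + H = -198 - 180 = -378$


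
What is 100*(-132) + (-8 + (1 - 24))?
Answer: -13231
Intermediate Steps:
100*(-132) + (-8 + (1 - 24)) = -13200 + (-8 - 23) = -13200 - 31 = -13231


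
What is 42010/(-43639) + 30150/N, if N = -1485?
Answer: -30624460/1440087 ≈ -21.266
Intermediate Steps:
42010/(-43639) + 30150/N = 42010/(-43639) + 30150/(-1485) = 42010*(-1/43639) + 30150*(-1/1485) = -42010/43639 - 670/33 = -30624460/1440087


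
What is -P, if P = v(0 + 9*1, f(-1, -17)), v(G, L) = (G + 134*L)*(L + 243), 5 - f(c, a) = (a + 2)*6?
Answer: -4305782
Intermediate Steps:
f(c, a) = -7 - 6*a (f(c, a) = 5 - (a + 2)*6 = 5 - (2 + a)*6 = 5 - (12 + 6*a) = 5 + (-12 - 6*a) = -7 - 6*a)
v(G, L) = (243 + L)*(G + 134*L) (v(G, L) = (G + 134*L)*(243 + L) = (243 + L)*(G + 134*L))
P = 4305782 (P = 134*(-7 - 6*(-17))² + 243*(0 + 9*1) + 32562*(-7 - 6*(-17)) + (0 + 9*1)*(-7 - 6*(-17)) = 134*(-7 + 102)² + 243*(0 + 9) + 32562*(-7 + 102) + (0 + 9)*(-7 + 102) = 134*95² + 243*9 + 32562*95 + 9*95 = 134*9025 + 2187 + 3093390 + 855 = 1209350 + 2187 + 3093390 + 855 = 4305782)
-P = -1*4305782 = -4305782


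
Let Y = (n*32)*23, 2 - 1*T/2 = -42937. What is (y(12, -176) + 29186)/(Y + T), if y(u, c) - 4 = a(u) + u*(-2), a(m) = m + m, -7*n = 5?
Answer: 102165/298733 ≈ 0.34199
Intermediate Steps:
n = -5/7 (n = -⅐*5 = -5/7 ≈ -0.71429)
a(m) = 2*m
T = 85878 (T = 4 - 2*(-42937) = 4 + 85874 = 85878)
y(u, c) = 4 (y(u, c) = 4 + (2*u + u*(-2)) = 4 + (2*u - 2*u) = 4 + 0 = 4)
Y = -3680/7 (Y = -5/7*32*23 = -160/7*23 = -3680/7 ≈ -525.71)
(y(12, -176) + 29186)/(Y + T) = (4 + 29186)/(-3680/7 + 85878) = 29190/(597466/7) = 29190*(7/597466) = 102165/298733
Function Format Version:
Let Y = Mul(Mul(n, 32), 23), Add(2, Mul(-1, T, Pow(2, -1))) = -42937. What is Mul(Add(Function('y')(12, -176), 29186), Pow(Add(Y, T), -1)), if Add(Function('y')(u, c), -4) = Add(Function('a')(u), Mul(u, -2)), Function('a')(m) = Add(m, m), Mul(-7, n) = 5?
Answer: Rational(102165, 298733) ≈ 0.34199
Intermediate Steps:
n = Rational(-5, 7) (n = Mul(Rational(-1, 7), 5) = Rational(-5, 7) ≈ -0.71429)
Function('a')(m) = Mul(2, m)
T = 85878 (T = Add(4, Mul(-2, -42937)) = Add(4, 85874) = 85878)
Function('y')(u, c) = 4 (Function('y')(u, c) = Add(4, Add(Mul(2, u), Mul(u, -2))) = Add(4, Add(Mul(2, u), Mul(-2, u))) = Add(4, 0) = 4)
Y = Rational(-3680, 7) (Y = Mul(Mul(Rational(-5, 7), 32), 23) = Mul(Rational(-160, 7), 23) = Rational(-3680, 7) ≈ -525.71)
Mul(Add(Function('y')(12, -176), 29186), Pow(Add(Y, T), -1)) = Mul(Add(4, 29186), Pow(Add(Rational(-3680, 7), 85878), -1)) = Mul(29190, Pow(Rational(597466, 7), -1)) = Mul(29190, Rational(7, 597466)) = Rational(102165, 298733)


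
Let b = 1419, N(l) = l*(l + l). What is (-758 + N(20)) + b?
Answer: 1461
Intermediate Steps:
N(l) = 2*l² (N(l) = l*(2*l) = 2*l²)
(-758 + N(20)) + b = (-758 + 2*20²) + 1419 = (-758 + 2*400) + 1419 = (-758 + 800) + 1419 = 42 + 1419 = 1461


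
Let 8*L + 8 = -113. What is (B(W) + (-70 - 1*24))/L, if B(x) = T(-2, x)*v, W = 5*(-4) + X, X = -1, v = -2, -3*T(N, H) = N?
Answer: 208/33 ≈ 6.3030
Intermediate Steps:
L = -121/8 (L = -1 + (⅛)*(-113) = -1 - 113/8 = -121/8 ≈ -15.125)
T(N, H) = -N/3
W = -21 (W = 5*(-4) - 1 = -20 - 1 = -21)
B(x) = -4/3 (B(x) = -⅓*(-2)*(-2) = (⅔)*(-2) = -4/3)
(B(W) + (-70 - 1*24))/L = (-4/3 + (-70 - 1*24))/(-121/8) = -8*(-4/3 + (-70 - 24))/121 = -8*(-4/3 - 94)/121 = -8/121*(-286/3) = 208/33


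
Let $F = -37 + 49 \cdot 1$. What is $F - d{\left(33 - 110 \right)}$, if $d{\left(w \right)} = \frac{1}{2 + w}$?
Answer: $\frac{901}{75} \approx 12.013$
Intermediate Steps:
$F = 12$ ($F = -37 + 49 = 12$)
$F - d{\left(33 - 110 \right)} = 12 - \frac{1}{2 + \left(33 - 110\right)} = 12 - \frac{1}{2 - 77} = 12 - \frac{1}{-75} = 12 - - \frac{1}{75} = 12 + \frac{1}{75} = \frac{901}{75}$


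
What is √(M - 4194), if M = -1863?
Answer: 3*I*√673 ≈ 77.827*I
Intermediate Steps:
√(M - 4194) = √(-1863 - 4194) = √(-6057) = 3*I*√673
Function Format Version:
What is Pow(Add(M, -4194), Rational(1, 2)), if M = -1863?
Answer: Mul(3, I, Pow(673, Rational(1, 2))) ≈ Mul(77.827, I)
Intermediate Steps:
Pow(Add(M, -4194), Rational(1, 2)) = Pow(Add(-1863, -4194), Rational(1, 2)) = Pow(-6057, Rational(1, 2)) = Mul(3, I, Pow(673, Rational(1, 2)))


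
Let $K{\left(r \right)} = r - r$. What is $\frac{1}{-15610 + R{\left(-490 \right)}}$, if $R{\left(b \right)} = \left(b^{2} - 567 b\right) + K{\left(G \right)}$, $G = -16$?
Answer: $\frac{1}{502320} \approx 1.9908 \cdot 10^{-6}$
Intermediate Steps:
$K{\left(r \right)} = 0$
$R{\left(b \right)} = b^{2} - 567 b$ ($R{\left(b \right)} = \left(b^{2} - 567 b\right) + 0 = b^{2} - 567 b$)
$\frac{1}{-15610 + R{\left(-490 \right)}} = \frac{1}{-15610 - 490 \left(-567 - 490\right)} = \frac{1}{-15610 - -517930} = \frac{1}{-15610 + 517930} = \frac{1}{502320}$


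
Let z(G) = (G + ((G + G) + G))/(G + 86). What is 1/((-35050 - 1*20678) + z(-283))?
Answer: -197/10977284 ≈ -1.7946e-5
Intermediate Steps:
z(G) = 4*G/(86 + G) (z(G) = (G + (2*G + G))/(86 + G) = (G + 3*G)/(86 + G) = (4*G)/(86 + G) = 4*G/(86 + G))
1/((-35050 - 1*20678) + z(-283)) = 1/((-35050 - 1*20678) + 4*(-283)/(86 - 283)) = 1/((-35050 - 20678) + 4*(-283)/(-197)) = 1/(-55728 + 4*(-283)*(-1/197)) = 1/(-55728 + 1132/197) = 1/(-10977284/197) = -197/10977284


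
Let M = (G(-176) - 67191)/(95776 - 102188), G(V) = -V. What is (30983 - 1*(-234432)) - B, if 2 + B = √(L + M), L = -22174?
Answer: 265417 - 3*I*√25311846091/3206 ≈ 2.6542e+5 - 148.87*I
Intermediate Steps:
M = 67015/6412 (M = (-1*(-176) - 67191)/(95776 - 102188) = (176 - 67191)/(-6412) = -67015*(-1/6412) = 67015/6412 ≈ 10.451)
B = -2 + 3*I*√25311846091/3206 (B = -2 + √(-22174 + 67015/6412) = -2 + √(-142112673/6412) = -2 + 3*I*√25311846091/3206 ≈ -2.0 + 148.87*I)
(30983 - 1*(-234432)) - B = (30983 - 1*(-234432)) - (-2 + 3*I*√25311846091/3206) = (30983 + 234432) + (2 - 3*I*√25311846091/3206) = 265415 + (2 - 3*I*√25311846091/3206) = 265417 - 3*I*√25311846091/3206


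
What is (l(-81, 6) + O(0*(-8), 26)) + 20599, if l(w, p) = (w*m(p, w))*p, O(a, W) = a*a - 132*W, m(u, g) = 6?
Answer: 14251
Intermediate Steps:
O(a, W) = a² - 132*W
l(w, p) = 6*p*w (l(w, p) = (w*6)*p = (6*w)*p = 6*p*w)
(l(-81, 6) + O(0*(-8), 26)) + 20599 = (6*6*(-81) + ((0*(-8))² - 132*26)) + 20599 = (-2916 + (0² - 3432)) + 20599 = (-2916 + (0 - 3432)) + 20599 = (-2916 - 3432) + 20599 = -6348 + 20599 = 14251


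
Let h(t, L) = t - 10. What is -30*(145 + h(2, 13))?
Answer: -4110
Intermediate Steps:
h(t, L) = -10 + t
-30*(145 + h(2, 13)) = -30*(145 + (-10 + 2)) = -30*(145 - 8) = -30*137 = -4110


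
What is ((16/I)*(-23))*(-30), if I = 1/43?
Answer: 474720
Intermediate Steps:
I = 1/43 ≈ 0.023256
((16/I)*(-23))*(-30) = ((16/(1/43))*(-23))*(-30) = ((16*43)*(-23))*(-30) = (688*(-23))*(-30) = -15824*(-30) = 474720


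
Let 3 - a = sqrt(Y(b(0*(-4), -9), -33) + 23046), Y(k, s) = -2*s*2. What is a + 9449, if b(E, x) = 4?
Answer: 9452 - sqrt(23178) ≈ 9299.8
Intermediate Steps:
Y(k, s) = -4*s
a = 3 - sqrt(23178) (a = 3 - sqrt(-4*(-33) + 23046) = 3 - sqrt(132 + 23046) = 3 - sqrt(23178) ≈ -149.24)
a + 9449 = (3 - sqrt(23178)) + 9449 = 9452 - sqrt(23178)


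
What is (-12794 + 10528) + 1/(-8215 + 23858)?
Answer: -35447037/15643 ≈ -2266.0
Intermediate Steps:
(-12794 + 10528) + 1/(-8215 + 23858) = -2266 + 1/15643 = -35447037/15643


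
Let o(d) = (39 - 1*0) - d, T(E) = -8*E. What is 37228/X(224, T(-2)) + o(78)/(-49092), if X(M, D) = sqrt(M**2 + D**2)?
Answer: 13/16364 + 9307*sqrt(197)/788 ≈ 165.77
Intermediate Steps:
X(M, D) = sqrt(D**2 + M**2)
o(d) = 39 - d (o(d) = (39 + 0) - d = 39 - d)
37228/X(224, T(-2)) + o(78)/(-49092) = 37228/(sqrt((-8*(-2))**2 + 224**2)) + (39 - 1*78)/(-49092) = 37228/(sqrt(16**2 + 50176)) + (39 - 78)*(-1/49092) = 37228/(sqrt(256 + 50176)) - 39*(-1/49092) = 37228/(sqrt(50432)) + 13/16364 = 37228/((16*sqrt(197))) + 13/16364 = 37228*(sqrt(197)/3152) + 13/16364 = 9307*sqrt(197)/788 + 13/16364 = 13/16364 + 9307*sqrt(197)/788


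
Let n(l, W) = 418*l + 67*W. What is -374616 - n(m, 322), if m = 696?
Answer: -687118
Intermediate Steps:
n(l, W) = 67*W + 418*l
-374616 - n(m, 322) = -374616 - (67*322 + 418*696) = -374616 - (21574 + 290928) = -374616 - 1*312502 = -374616 - 312502 = -687118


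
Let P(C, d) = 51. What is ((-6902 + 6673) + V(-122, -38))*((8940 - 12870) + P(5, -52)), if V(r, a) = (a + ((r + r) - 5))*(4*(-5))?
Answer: -21377169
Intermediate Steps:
V(r, a) = 100 - 40*r - 20*a (V(r, a) = (a + (2*r - 5))*(-20) = (a + (-5 + 2*r))*(-20) = (-5 + a + 2*r)*(-20) = 100 - 40*r - 20*a)
((-6902 + 6673) + V(-122, -38))*((8940 - 12870) + P(5, -52)) = ((-6902 + 6673) + (100 - 40*(-122) - 20*(-38)))*((8940 - 12870) + 51) = (-229 + (100 + 4880 + 760))*(-3930 + 51) = (-229 + 5740)*(-3879) = 5511*(-3879) = -21377169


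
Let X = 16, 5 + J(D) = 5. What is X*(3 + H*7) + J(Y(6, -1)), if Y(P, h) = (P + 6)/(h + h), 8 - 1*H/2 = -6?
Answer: 3184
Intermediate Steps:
H = 28 (H = 16 - 2*(-6) = 16 + 12 = 28)
Y(P, h) = (6 + P)/(2*h) (Y(P, h) = (6 + P)/((2*h)) = (6 + P)*(1/(2*h)) = (6 + P)/(2*h))
J(D) = 0 (J(D) = -5 + 5 = 0)
X*(3 + H*7) + J(Y(6, -1)) = 16*(3 + 28*7) + 0 = 16*(3 + 196) + 0 = 16*199 + 0 = 3184 + 0 = 3184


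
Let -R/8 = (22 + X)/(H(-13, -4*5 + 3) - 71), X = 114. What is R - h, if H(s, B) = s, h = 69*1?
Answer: -1177/21 ≈ -56.048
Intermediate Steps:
h = 69
R = 272/21 (R = -8*(22 + 114)/(-13 - 71) = -1088/(-84) = -1088*(-1)/84 = -8*(-34/21) = 272/21 ≈ 12.952)
R - h = 272/21 - 1*69 = 272/21 - 69 = -1177/21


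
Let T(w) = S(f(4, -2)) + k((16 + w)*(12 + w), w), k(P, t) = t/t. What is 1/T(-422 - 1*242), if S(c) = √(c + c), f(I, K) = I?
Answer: -⅐ + 2*√2/7 ≈ 0.26120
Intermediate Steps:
S(c) = √2*√c (S(c) = √(2*c) = √2*√c)
k(P, t) = 1
T(w) = 1 + 2*√2 (T(w) = √2*√4 + 1 = √2*2 + 1 = 2*√2 + 1 = 1 + 2*√2)
1/T(-422 - 1*242) = 1/(1 + 2*√2)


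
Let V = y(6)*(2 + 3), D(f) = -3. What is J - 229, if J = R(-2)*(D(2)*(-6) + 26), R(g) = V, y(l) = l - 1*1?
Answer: 871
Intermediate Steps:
y(l) = -1 + l (y(l) = l - 1 = -1 + l)
V = 25 (V = (-1 + 6)*(2 + 3) = 5*5 = 25)
R(g) = 25
J = 1100 (J = 25*(-3*(-6) + 26) = 25*(18 + 26) = 25*44 = 1100)
J - 229 = 1100 - 229 = 871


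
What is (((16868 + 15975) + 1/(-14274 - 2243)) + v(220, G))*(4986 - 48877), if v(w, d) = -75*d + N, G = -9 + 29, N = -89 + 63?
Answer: -22703185417208/16517 ≈ -1.3745e+9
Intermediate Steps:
N = -26
G = 20
v(w, d) = -26 - 75*d (v(w, d) = -75*d - 26 = -26 - 75*d)
(((16868 + 15975) + 1/(-14274 - 2243)) + v(220, G))*(4986 - 48877) = (((16868 + 15975) + 1/(-14274 - 2243)) + (-26 - 75*20))*(4986 - 48877) = ((32843 + 1/(-16517)) + (-26 - 1500))*(-43891) = ((32843 - 1/16517) - 1526)*(-43891) = (542467830/16517 - 1526)*(-43891) = (517262888/16517)*(-43891) = -22703185417208/16517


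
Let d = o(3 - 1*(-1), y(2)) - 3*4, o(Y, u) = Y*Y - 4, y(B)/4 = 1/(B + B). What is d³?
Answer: 0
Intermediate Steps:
y(B) = 2/B (y(B) = 4/(B + B) = 4/((2*B)) = 4*(1/(2*B)) = 2/B)
o(Y, u) = -4 + Y² (o(Y, u) = Y² - 4 = -4 + Y²)
d = 0 (d = (-4 + (3 - 1*(-1))²) - 3*4 = (-4 + (3 + 1)²) - 12 = (-4 + 4²) - 12 = (-4 + 16) - 12 = 12 - 12 = 0)
d³ = 0³ = 0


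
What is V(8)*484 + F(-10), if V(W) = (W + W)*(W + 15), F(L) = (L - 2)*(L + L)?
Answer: 178352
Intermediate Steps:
F(L) = 2*L*(-2 + L) (F(L) = (-2 + L)*(2*L) = 2*L*(-2 + L))
V(W) = 2*W*(15 + W) (V(W) = (2*W)*(15 + W) = 2*W*(15 + W))
V(8)*484 + F(-10) = (2*8*(15 + 8))*484 + 2*(-10)*(-2 - 10) = (2*8*23)*484 + 2*(-10)*(-12) = 368*484 + 240 = 178112 + 240 = 178352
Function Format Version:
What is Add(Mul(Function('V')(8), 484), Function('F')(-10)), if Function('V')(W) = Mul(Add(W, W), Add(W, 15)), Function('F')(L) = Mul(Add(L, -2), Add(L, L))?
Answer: 178352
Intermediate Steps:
Function('F')(L) = Mul(2, L, Add(-2, L)) (Function('F')(L) = Mul(Add(-2, L), Mul(2, L)) = Mul(2, L, Add(-2, L)))
Function('V')(W) = Mul(2, W, Add(15, W)) (Function('V')(W) = Mul(Mul(2, W), Add(15, W)) = Mul(2, W, Add(15, W)))
Add(Mul(Function('V')(8), 484), Function('F')(-10)) = Add(Mul(Mul(2, 8, Add(15, 8)), 484), Mul(2, -10, Add(-2, -10))) = Add(Mul(Mul(2, 8, 23), 484), Mul(2, -10, -12)) = Add(Mul(368, 484), 240) = Add(178112, 240) = 178352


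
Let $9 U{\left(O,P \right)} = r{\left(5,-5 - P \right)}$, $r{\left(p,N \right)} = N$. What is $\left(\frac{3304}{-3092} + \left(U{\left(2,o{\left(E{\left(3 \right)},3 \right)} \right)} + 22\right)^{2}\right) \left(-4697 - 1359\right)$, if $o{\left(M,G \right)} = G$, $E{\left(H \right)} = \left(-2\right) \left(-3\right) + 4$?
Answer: $- \frac{168589314064}{62613} \approx -2.6926 \cdot 10^{6}$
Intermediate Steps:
$E{\left(H \right)} = 10$ ($E{\left(H \right)} = 6 + 4 = 10$)
$U{\left(O,P \right)} = - \frac{5}{9} - \frac{P}{9}$ ($U{\left(O,P \right)} = \frac{-5 - P}{9} = - \frac{5}{9} - \frac{P}{9}$)
$\left(\frac{3304}{-3092} + \left(U{\left(2,o{\left(E{\left(3 \right)},3 \right)} \right)} + 22\right)^{2}\right) \left(-4697 - 1359\right) = \left(\frac{3304}{-3092} + \left(\left(- \frac{5}{9} - \frac{1}{3}\right) + 22\right)^{2}\right) \left(-4697 - 1359\right) = \left(3304 \left(- \frac{1}{3092}\right) + \left(\left(- \frac{5}{9} - \frac{1}{3}\right) + 22\right)^{2}\right) \left(-6056\right) = \left(- \frac{826}{773} + \left(- \frac{8}{9} + 22\right)^{2}\right) \left(-6056\right) = \left(- \frac{826}{773} + \left(\frac{190}{9}\right)^{2}\right) \left(-6056\right) = \left(- \frac{826}{773} + \frac{36100}{81}\right) \left(-6056\right) = \frac{27838394}{62613} \left(-6056\right) = - \frac{168589314064}{62613}$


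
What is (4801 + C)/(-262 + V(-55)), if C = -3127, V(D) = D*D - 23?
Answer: 837/1370 ≈ 0.61095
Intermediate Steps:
V(D) = -23 + D**2 (V(D) = D**2 - 23 = -23 + D**2)
(4801 + C)/(-262 + V(-55)) = (4801 - 3127)/(-262 + (-23 + (-55)**2)) = 1674/(-262 + (-23 + 3025)) = 1674/(-262 + 3002) = 1674/2740 = 1674*(1/2740) = 837/1370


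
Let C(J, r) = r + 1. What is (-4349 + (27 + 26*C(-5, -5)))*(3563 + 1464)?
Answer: -22249502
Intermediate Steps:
C(J, r) = 1 + r
(-4349 + (27 + 26*C(-5, -5)))*(3563 + 1464) = (-4349 + (27 + 26*(1 - 5)))*(3563 + 1464) = (-4349 + (27 + 26*(-4)))*5027 = (-4349 + (27 - 104))*5027 = (-4349 - 77)*5027 = -4426*5027 = -22249502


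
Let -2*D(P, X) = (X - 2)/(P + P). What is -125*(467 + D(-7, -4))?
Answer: -816875/14 ≈ -58348.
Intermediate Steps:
D(P, X) = -(-2 + X)/(4*P) (D(P, X) = -(X - 2)/(2*(P + P)) = -(-2 + X)/(2*(2*P)) = -(-2 + X)*1/(2*P)/2 = -(-2 + X)/(4*P))
-125*(467 + D(-7, -4)) = -125*(467 + (¼)*(2 - 1*(-4))/(-7)) = -125*(467 + (¼)*(-⅐)*(2 + 4)) = -125*(467 + (¼)*(-⅐)*6) = -125*(467 - 3/14) = -125*6535/14 = -816875/14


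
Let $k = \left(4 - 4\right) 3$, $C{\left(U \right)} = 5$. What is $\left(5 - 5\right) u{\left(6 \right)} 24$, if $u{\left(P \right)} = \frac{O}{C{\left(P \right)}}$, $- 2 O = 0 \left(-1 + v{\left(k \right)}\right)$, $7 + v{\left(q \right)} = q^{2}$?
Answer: $0$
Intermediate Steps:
$k = 0$ ($k = 0 \cdot 3 = 0$)
$v{\left(q \right)} = -7 + q^{2}$
$O = 0$ ($O = - \frac{0 \left(-1 - \left(7 - 0^{2}\right)\right)}{2} = - \frac{0 \left(-1 + \left(-7 + 0\right)\right)}{2} = - \frac{0 \left(-1 - 7\right)}{2} = - \frac{0 \left(-8\right)}{2} = \left(- \frac{1}{2}\right) 0 = 0$)
$u{\left(P \right)} = 0$ ($u{\left(P \right)} = \frac{0}{5} = 0 \cdot \frac{1}{5} = 0$)
$\left(5 - 5\right) u{\left(6 \right)} 24 = \left(5 - 5\right) 0 \cdot 24 = 0 \cdot 0 \cdot 24 = 0 \cdot 24 = 0$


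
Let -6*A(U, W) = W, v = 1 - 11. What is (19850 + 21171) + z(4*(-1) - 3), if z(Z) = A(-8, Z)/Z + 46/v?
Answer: 1230487/30 ≈ 41016.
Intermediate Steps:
v = -10
A(U, W) = -W/6
z(Z) = -143/30 (z(Z) = (-Z/6)/Z + 46/(-10) = -1/6 + 46*(-1/10) = -1/6 - 23/5 = -143/30)
(19850 + 21171) + z(4*(-1) - 3) = (19850 + 21171) - 143/30 = 41021 - 143/30 = 1230487/30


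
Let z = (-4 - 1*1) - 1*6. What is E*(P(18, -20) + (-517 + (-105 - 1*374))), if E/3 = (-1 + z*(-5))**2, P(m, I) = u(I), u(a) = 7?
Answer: -8651772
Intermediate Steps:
P(m, I) = 7
z = -11 (z = (-4 - 1) - 6 = -5 - 6 = -11)
E = 8748 (E = 3*(-1 - 11*(-5))**2 = 3*(-1 + 55)**2 = 3*54**2 = 3*2916 = 8748)
E*(P(18, -20) + (-517 + (-105 - 1*374))) = 8748*(7 + (-517 + (-105 - 1*374))) = 8748*(7 + (-517 + (-105 - 374))) = 8748*(7 + (-517 - 479)) = 8748*(7 - 996) = 8748*(-989) = -8651772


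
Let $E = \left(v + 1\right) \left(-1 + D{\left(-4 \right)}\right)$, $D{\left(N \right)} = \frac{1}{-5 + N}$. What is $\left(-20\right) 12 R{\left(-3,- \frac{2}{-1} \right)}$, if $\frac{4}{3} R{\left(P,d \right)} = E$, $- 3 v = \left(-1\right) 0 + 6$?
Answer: $-200$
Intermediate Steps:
$v = -2$ ($v = - \frac{\left(-1\right) 0 + 6}{3} = - \frac{0 + 6}{3} = \left(- \frac{1}{3}\right) 6 = -2$)
$E = \frac{10}{9}$ ($E = \left(-2 + 1\right) \left(-1 + \frac{1}{-5 - 4}\right) = - (-1 + \frac{1}{-9}) = - (-1 - \frac{1}{9}) = \left(-1\right) \left(- \frac{10}{9}\right) = \frac{10}{9} \approx 1.1111$)
$R{\left(P,d \right)} = \frac{5}{6}$ ($R{\left(P,d \right)} = \frac{3}{4} \cdot \frac{10}{9} = \frac{5}{6}$)
$\left(-20\right) 12 R{\left(-3,- \frac{2}{-1} \right)} = \left(-20\right) 12 \cdot \frac{5}{6} = \left(-240\right) \frac{5}{6} = -200$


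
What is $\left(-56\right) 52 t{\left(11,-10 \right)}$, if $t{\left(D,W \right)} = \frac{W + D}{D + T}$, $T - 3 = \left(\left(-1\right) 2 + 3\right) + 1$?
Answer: $-182$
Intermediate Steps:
$T = 5$ ($T = 3 + \left(\left(\left(-1\right) 2 + 3\right) + 1\right) = 3 + \left(\left(-2 + 3\right) + 1\right) = 3 + \left(1 + 1\right) = 3 + 2 = 5$)
$t{\left(D,W \right)} = \frac{D + W}{5 + D}$ ($t{\left(D,W \right)} = \frac{W + D}{D + 5} = \frac{D + W}{5 + D}$)
$\left(-56\right) 52 t{\left(11,-10 \right)} = \left(-56\right) 52 \frac{11 - 10}{5 + 11} = - 2912 \cdot \frac{1}{16} \cdot 1 = \left(-2912\right) \frac{1}{16} = -182$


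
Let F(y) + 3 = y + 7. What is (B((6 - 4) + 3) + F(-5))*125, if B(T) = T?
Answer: 500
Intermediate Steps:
F(y) = 4 + y (F(y) = -3 + (y + 7) = -3 + (7 + y) = 4 + y)
(B((6 - 4) + 3) + F(-5))*125 = (((6 - 4) + 3) + (4 - 5))*125 = ((2 + 3) - 1)*125 = (5 - 1)*125 = 4*125 = 500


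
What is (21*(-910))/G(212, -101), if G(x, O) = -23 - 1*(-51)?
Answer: -1365/2 ≈ -682.50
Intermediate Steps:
G(x, O) = 28 (G(x, O) = -23 + 51 = 28)
(21*(-910))/G(212, -101) = (21*(-910))/28 = -19110*1/28 = -1365/2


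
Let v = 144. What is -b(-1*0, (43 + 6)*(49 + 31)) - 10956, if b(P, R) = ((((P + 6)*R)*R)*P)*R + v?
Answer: -11100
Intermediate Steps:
b(P, R) = 144 + P*R³*(6 + P) (b(P, R) = ((((P + 6)*R)*R)*P)*R + 144 = ((((6 + P)*R)*R)*P)*R + 144 = (((R*(6 + P))*R)*P)*R + 144 = ((R²*(6 + P))*P)*R + 144 = (P*R²*(6 + P))*R + 144 = P*R³*(6 + P) + 144 = 144 + P*R³*(6 + P))
-b(-1*0, (43 + 6)*(49 + 31)) - 10956 = -(144 + (-1*0)²*((43 + 6)*(49 + 31))³ + 6*(-1*0)*((43 + 6)*(49 + 31))³) - 10956 = -(144 + 0²*(49*80)³ + 6*0*(49*80)³) - 10956 = -(144 + 0*3920³ + 6*0*3920³) - 10956 = -(144 + 0*60236288000 + 6*0*60236288000) - 10956 = -(144 + 0 + 0) - 10956 = -1*144 - 10956 = -144 - 10956 = -11100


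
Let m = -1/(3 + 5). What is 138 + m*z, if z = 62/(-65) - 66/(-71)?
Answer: 636884/4615 ≈ 138.00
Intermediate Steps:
z = -112/4615 (z = 62*(-1/65) - 66*(-1/71) = -62/65 + 66/71 = -112/4615 ≈ -0.024269)
m = -1/8 ≈ -0.12500
138 + m*z = 138 - 1/8*(-112/4615) = 138 + 14/4615 = 636884/4615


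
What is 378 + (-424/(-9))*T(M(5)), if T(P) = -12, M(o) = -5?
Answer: -562/3 ≈ -187.33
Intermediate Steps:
378 + (-424/(-9))*T(M(5)) = 378 - 424/(-9)*(-12) = 378 - 424*(-1/9)*(-12) = 378 + (424/9)*(-12) = 378 - 1696/3 = -562/3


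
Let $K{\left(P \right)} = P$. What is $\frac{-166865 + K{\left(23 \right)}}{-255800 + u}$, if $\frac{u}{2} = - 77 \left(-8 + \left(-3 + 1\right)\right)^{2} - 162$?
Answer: $\frac{27807}{45254} \approx 0.61446$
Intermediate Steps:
$u = -15724$ ($u = 2 \left(- 77 \left(-8 + \left(-3 + 1\right)\right)^{2} - 162\right) = 2 \left(- 77 \left(-8 - 2\right)^{2} - 162\right) = 2 \left(- 77 \left(-10\right)^{2} - 162\right) = 2 \left(\left(-77\right) 100 - 162\right) = 2 \left(-7700 - 162\right) = 2 \left(-7862\right) = -15724$)
$\frac{-166865 + K{\left(23 \right)}}{-255800 + u} = \frac{-166865 + 23}{-255800 - 15724} = - \frac{166842}{-271524} = \left(-166842\right) \left(- \frac{1}{271524}\right) = \frac{27807}{45254}$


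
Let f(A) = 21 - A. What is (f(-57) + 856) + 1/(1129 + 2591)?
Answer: 3474481/3720 ≈ 934.00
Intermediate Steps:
(f(-57) + 856) + 1/(1129 + 2591) = ((21 - 1*(-57)) + 856) + 1/(1129 + 2591) = ((21 + 57) + 856) + 1/3720 = (78 + 856) + 1/3720 = 934 + 1/3720 = 3474481/3720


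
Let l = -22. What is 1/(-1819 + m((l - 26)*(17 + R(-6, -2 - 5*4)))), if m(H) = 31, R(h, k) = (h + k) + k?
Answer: -1/1788 ≈ -0.00055928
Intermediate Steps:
R(h, k) = h + 2*k
1/(-1819 + m((l - 26)*(17 + R(-6, -2 - 5*4)))) = 1/(-1819 + 31) = 1/(-1788) = -1/1788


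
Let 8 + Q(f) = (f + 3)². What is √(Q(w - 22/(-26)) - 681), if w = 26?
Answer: √34103/13 ≈ 14.205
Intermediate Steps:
Q(f) = -8 + (3 + f)² (Q(f) = -8 + (f + 3)² = -8 + (3 + f)²)
√(Q(w - 22/(-26)) - 681) = √((-8 + (3 + (26 - 22/(-26)))²) - 681) = √((-8 + (3 + (26 - 22*(-1/26)))²) - 681) = √((-8 + (3 + (26 + 11/13))²) - 681) = √((-8 + (3 + 349/13)²) - 681) = √((-8 + (388/13)²) - 681) = √((-8 + 150544/169) - 681) = √(149192/169 - 681) = √(34103/169) = √34103/13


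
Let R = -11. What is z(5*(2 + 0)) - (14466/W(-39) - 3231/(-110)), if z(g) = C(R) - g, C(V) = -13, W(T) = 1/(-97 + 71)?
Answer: 41366999/110 ≈ 3.7606e+5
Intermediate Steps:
W(T) = -1/26 (W(T) = 1/(-26) = -1/26)
z(g) = -13 - g
z(5*(2 + 0)) - (14466/W(-39) - 3231/(-110)) = (-13 - 5*(2 + 0)) - (14466/(-1/26) - 3231/(-110)) = (-13 - 5*2) - (14466*(-26) - 3231*(-1/110)) = (-13 - 1*10) - (-376116 + 3231/110) = (-13 - 10) - 1*(-41369529/110) = -23 + 41369529/110 = 41366999/110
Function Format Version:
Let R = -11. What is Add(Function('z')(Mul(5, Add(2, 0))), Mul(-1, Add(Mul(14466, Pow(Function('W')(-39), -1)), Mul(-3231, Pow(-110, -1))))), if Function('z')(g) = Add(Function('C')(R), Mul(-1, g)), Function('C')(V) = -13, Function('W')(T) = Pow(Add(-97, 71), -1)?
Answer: Rational(41366999, 110) ≈ 3.7606e+5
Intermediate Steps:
Function('W')(T) = Rational(-1, 26) (Function('W')(T) = Pow(-26, -1) = Rational(-1, 26))
Function('z')(g) = Add(-13, Mul(-1, g))
Add(Function('z')(Mul(5, Add(2, 0))), Mul(-1, Add(Mul(14466, Pow(Function('W')(-39), -1)), Mul(-3231, Pow(-110, -1))))) = Add(Add(-13, Mul(-1, Mul(5, Add(2, 0)))), Mul(-1, Add(Mul(14466, Pow(Rational(-1, 26), -1)), Mul(-3231, Pow(-110, -1))))) = Add(Add(-13, Mul(-1, Mul(5, 2))), Mul(-1, Add(Mul(14466, -26), Mul(-3231, Rational(-1, 110))))) = Add(Add(-13, Mul(-1, 10)), Mul(-1, Add(-376116, Rational(3231, 110)))) = Add(Add(-13, -10), Mul(-1, Rational(-41369529, 110))) = Add(-23, Rational(41369529, 110)) = Rational(41366999, 110)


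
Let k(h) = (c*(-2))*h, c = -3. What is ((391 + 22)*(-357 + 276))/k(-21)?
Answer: 531/2 ≈ 265.50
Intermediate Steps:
k(h) = 6*h (k(h) = (-3*(-2))*h = 6*h)
((391 + 22)*(-357 + 276))/k(-21) = ((391 + 22)*(-357 + 276))/((6*(-21))) = (413*(-81))/(-126) = -33453*(-1/126) = 531/2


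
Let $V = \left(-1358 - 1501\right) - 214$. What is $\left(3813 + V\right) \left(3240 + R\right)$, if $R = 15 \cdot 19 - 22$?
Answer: $2592220$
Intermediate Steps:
$R = 263$ ($R = 285 - 22 = 263$)
$V = -3073$ ($V = -2859 - 214 = -3073$)
$\left(3813 + V\right) \left(3240 + R\right) = \left(3813 - 3073\right) \left(3240 + 263\right) = 740 \cdot 3503 = 2592220$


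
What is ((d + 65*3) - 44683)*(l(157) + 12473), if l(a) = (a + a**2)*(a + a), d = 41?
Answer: -346755803979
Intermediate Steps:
l(a) = 2*a*(a + a**2) (l(a) = (a + a**2)*(2*a) = 2*a*(a + a**2))
((d + 65*3) - 44683)*(l(157) + 12473) = ((41 + 65*3) - 44683)*(2*157**2*(1 + 157) + 12473) = ((41 + 195) - 44683)*(2*24649*158 + 12473) = (236 - 44683)*(7789084 + 12473) = -44447*7801557 = -346755803979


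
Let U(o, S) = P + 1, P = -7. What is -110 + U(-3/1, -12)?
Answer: -116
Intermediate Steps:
U(o, S) = -6 (U(o, S) = -7 + 1 = -6)
-110 + U(-3/1, -12) = -110 - 6 = -116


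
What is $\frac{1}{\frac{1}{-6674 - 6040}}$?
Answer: $-12714$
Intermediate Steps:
$\frac{1}{\frac{1}{-6674 - 6040}} = \frac{1}{\frac{1}{-12714}} = \frac{1}{- \frac{1}{12714}} = -12714$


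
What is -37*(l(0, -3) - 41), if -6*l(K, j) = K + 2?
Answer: 4588/3 ≈ 1529.3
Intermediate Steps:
l(K, j) = -1/3 - K/6 (l(K, j) = -(K + 2)/6 = -(2 + K)/6 = -1/3 - K/6)
-37*(l(0, -3) - 41) = -37*((-1/3 - 1/6*0) - 41) = -37*((-1/3 + 0) - 41) = -37*(-1/3 - 41) = -37*(-124/3) = 4588/3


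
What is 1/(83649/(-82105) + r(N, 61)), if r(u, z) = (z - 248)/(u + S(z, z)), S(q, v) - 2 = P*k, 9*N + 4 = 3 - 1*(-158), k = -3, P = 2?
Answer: -903155/13482204 ≈ -0.066989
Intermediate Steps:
N = 157/9 (N = -4/9 + (3 - 1*(-158))/9 = -4/9 + (3 + 158)/9 = -4/9 + (⅑)*161 = -4/9 + 161/9 = 157/9 ≈ 17.444)
S(q, v) = -4 (S(q, v) = 2 + 2*(-3) = 2 - 6 = -4)
r(u, z) = (-248 + z)/(-4 + u) (r(u, z) = (z - 248)/(u - 4) = (-248 + z)/(-4 + u))
1/(83649/(-82105) + r(N, 61)) = 1/(83649/(-82105) + (-248 + 61)/(-4 + 157/9)) = 1/(83649*(-1/82105) - 187/(121/9)) = 1/(-83649/82105 + (9/121)*(-187)) = 1/(-83649/82105 - 153/11) = 1/(-13482204/903155) = -903155/13482204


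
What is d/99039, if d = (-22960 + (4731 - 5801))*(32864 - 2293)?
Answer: -244873710/33013 ≈ -7417.5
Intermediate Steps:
d = -734621130 (d = (-22960 - 1070)*30571 = -24030*30571 = -734621130)
d/99039 = -734621130/99039 = -734621130*1/99039 = -244873710/33013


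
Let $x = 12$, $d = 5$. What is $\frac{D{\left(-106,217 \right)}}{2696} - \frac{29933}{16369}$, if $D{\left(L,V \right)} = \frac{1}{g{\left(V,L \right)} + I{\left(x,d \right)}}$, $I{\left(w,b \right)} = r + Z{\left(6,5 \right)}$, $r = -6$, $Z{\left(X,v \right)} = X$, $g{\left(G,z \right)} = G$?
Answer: $- \frac{17511746487}{9576388808} \approx -1.8286$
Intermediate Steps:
$I{\left(w,b \right)} = 0$ ($I{\left(w,b \right)} = -6 + 6 = 0$)
$D{\left(L,V \right)} = \frac{1}{V}$ ($D{\left(L,V \right)} = \frac{1}{V + 0} = \frac{1}{V}$)
$\frac{D{\left(-106,217 \right)}}{2696} - \frac{29933}{16369} = \frac{1}{217 \cdot 2696} - \frac{29933}{16369} = \frac{1}{217} \cdot \frac{1}{2696} - \frac{29933}{16369} = \frac{1}{585032} - \frac{29933}{16369} = - \frac{17511746487}{9576388808}$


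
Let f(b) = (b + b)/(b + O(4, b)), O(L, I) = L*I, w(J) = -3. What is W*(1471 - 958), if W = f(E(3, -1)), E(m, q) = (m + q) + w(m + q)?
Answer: 1026/5 ≈ 205.20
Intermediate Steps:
O(L, I) = I*L
E(m, q) = -3 + m + q (E(m, q) = (m + q) - 3 = -3 + m + q)
f(b) = ⅖ (f(b) = (b + b)/(b + b*4) = (2*b)/(b + 4*b) = (2*b)/((5*b)) = (2*b)*(1/(5*b)) = ⅖)
W = ⅖ ≈ 0.40000
W*(1471 - 958) = 2*(1471 - 958)/5 = (⅖)*513 = 1026/5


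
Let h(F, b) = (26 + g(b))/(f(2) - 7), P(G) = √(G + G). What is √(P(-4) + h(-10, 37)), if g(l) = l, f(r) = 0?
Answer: √(-9 + 2*I*√2) ≈ 0.46582 + 3.0359*I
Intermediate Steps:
P(G) = √2*√G (P(G) = √(2*G) = √2*√G)
h(F, b) = -26/7 - b/7 (h(F, b) = (26 + b)/(0 - 7) = (26 + b)/(-7) = (26 + b)*(-⅐) = -26/7 - b/7)
√(P(-4) + h(-10, 37)) = √(√2*√(-4) + (-26/7 - ⅐*37)) = √(√2*(2*I) + (-26/7 - 37/7)) = √(2*I*√2 - 9) = √(-9 + 2*I*√2)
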